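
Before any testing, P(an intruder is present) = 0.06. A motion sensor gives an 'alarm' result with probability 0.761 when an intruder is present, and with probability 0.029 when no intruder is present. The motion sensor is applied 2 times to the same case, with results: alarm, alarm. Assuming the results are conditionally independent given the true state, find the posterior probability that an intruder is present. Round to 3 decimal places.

Let H be the event that an intruder is present; start with P(H) = 0.06. P('alarm'|H) = 0.761, P('alarm'|¬H) = 0.029.
Update on result 1 ('alarm'): P(H) ← 0.761·0.0600 / (0.761·0.0600 + 0.029·0.9400) = 0.045660/0.072920 = 0.6262.
Update on result 2 ('alarm'): P(H) ← 0.761·0.6262 / (0.761·0.6262 + 0.029·0.3738) = 0.47651/0.48735 = 0.9778.

Posterior P(H) ≈ 0.978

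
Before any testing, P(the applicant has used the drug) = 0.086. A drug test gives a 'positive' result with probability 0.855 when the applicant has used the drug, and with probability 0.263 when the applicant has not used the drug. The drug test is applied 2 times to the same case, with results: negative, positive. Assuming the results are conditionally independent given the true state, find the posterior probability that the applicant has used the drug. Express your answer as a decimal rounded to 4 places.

Let H be the event that the applicant has used the drug; start with P(H) = 0.086. P('positive'|H) = 0.855, P('positive'|¬H) = 0.263.
Update on result 1 ('negative'): P(H) ← 0.145·0.0860 / (0.145·0.0860 + 0.737·0.9140) = 0.012470/0.68609 = 0.0182.
Update on result 2 ('positive'): P(H) ← 0.855·0.0182 / (0.855·0.0182 + 0.263·0.9818) = 0.015540/0.27376 = 0.0568.

Posterior P(H) ≈ 0.0568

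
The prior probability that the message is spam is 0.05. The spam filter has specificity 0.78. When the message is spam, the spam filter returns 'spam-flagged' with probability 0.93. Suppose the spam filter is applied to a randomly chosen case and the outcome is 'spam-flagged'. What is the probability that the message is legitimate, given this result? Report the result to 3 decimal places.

Write H for 'the message is spam'. Prior odds H:¬H = 0.05/0.95 = 0.052632. For the 'spam-flagged' outcome, the likelihood ratio is 0.93/0.22 = 4.2273.
Posterior odds = 0.052632 × 4.2273 = 0.22249, so P(H|E) = 0.22249/(1+0.22249) = 0.182. Then P(¬H|E) = 1 − 0.182 = 0.818.

P(¬H | E) ≈ 0.818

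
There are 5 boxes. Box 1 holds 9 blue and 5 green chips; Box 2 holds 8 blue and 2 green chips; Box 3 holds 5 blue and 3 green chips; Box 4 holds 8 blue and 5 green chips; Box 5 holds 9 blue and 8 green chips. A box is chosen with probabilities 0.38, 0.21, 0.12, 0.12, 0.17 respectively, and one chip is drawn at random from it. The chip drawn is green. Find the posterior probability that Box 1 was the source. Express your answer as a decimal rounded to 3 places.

Tabulate prior·likelihood by source: [1] prior 0.38, lik 0.3571, product 0.1357; [2] prior 0.21, lik 0.2, product 0.04200; [3] prior 0.12, lik 0.375, product 0.04500; [4] prior 0.12, lik 0.3846, product 0.04615; [5] prior 0.17, lik 0.4706, product 0.08000.
Normalizing constant = 0.34887; the posterior for Box 1 is its product over the sum, 0.1357/0.34887 = 0.389.

Posterior probability ≈ 0.389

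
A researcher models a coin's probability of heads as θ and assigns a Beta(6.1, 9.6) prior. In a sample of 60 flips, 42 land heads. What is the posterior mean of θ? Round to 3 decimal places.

The binomial likelihood is conjugate to the Beta prior: with 42 successes and 18 failures, the posterior is Beta(6.1+42, 9.6+18) = Beta(48.1, 27.6).
Posterior mean = α/(α+β) = 48.1/75.7 = 0.635.

Posterior mean ≈ 0.635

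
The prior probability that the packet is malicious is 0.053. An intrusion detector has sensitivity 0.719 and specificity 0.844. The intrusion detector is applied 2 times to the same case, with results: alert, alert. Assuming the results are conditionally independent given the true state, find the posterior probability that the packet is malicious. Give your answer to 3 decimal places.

Let H be the event that the packet is malicious; start with P(H) = 0.053. P('alert'|H) = 0.719, P('alert'|¬H) = 0.156.
Update on result 1 ('alert'): P(H) ← 0.719·0.0530 / (0.719·0.0530 + 0.156·0.9470) = 0.038107/0.18584 = 0.2051.
Update on result 2 ('alert'): P(H) ← 0.719·0.2051 / (0.719·0.2051 + 0.156·0.7949) = 0.14743/0.27145 = 0.5431.

Posterior P(H) ≈ 0.543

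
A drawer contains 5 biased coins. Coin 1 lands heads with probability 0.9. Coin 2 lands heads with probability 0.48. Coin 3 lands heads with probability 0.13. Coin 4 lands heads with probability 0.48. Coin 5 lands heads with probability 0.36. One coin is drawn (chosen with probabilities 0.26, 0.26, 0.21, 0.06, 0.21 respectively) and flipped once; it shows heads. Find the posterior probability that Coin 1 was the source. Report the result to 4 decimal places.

Posterior probability ≈ 0.4771

P(heads|C1) = 0.9; P(heads|C2) = 0.48; P(heads|C3) = 0.13; P(heads|C4) = 0.48; P(heads|C5) = 0.36.
Prior × likelihood for each source: 0.26·0.9=0.2340, 0.26·0.48=0.1248, 0.21·0.13=0.02730, 0.06·0.48=0.02880, 0.21·0.36=0.07560. Summing gives P(heads) = 0.49050.
P(Coin 1 | heads) = 0.2340 / 0.49050 = 0.4771.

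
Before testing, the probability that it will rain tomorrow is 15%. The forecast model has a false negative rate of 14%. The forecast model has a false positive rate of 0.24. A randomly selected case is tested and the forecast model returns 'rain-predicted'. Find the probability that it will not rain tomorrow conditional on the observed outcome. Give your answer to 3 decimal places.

Let H be the event that it will rain tomorrow. P(H) = 0.15, so P(¬H) = 0.85. With E the 'rain-predicted' result, P(E|H) = 0.86 and P(E|¬H) = 0.24.
P(E) = 0.86·0.15 + 0.24·0.85 = 0.12900 + 0.20400 = 0.33300.
By Bayes' theorem, P(H|E) = 0.12900 / 0.33300 = 0.387. Hence P(¬H|E) = 1 − 0.387 = 0.613.

P(¬H | E) ≈ 0.613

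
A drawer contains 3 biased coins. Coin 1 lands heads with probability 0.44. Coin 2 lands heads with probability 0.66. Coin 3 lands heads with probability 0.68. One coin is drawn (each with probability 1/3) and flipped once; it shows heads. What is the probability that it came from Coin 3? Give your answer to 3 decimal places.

Posterior probability ≈ 0.382

Tabulate prior·likelihood by source: [1] prior 0.333333, lik 0.44, product 0.1467; [2] prior 0.333333, lik 0.66, product 0.2200; [3] prior 0.333333, lik 0.68, product 0.2267.
Normalizing constant = 0.59333; the posterior for Coin 3 is its product over the sum, 0.2267/0.59333 = 0.382.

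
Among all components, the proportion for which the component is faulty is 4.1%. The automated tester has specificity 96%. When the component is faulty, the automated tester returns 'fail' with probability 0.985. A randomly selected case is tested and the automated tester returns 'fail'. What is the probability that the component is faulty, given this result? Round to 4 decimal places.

Let H be the event that the component is faulty. P(H) = 0.041, so P(¬H) = 0.959. With E the 'fail' result, P(E|H) = 0.985 and P(E|¬H) = 0.04.
P(E) = 0.985·0.041 + 0.04·0.959 = 0.040385 + 0.038360 = 0.078745.
By Bayes' theorem, P(H|E) = 0.040385 / 0.078745 = 0.5129.

P(H | E) ≈ 0.5129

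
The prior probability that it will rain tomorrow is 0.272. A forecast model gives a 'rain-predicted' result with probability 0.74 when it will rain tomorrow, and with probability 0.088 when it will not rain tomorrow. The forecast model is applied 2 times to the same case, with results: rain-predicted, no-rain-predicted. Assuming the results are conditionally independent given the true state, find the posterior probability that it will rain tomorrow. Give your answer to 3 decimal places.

Posterior P(H) ≈ 0.472

Let H be the event that it will rain tomorrow; start with P(H) = 0.272. P('rain-predicted'|H) = 0.74, P('rain-predicted'|¬H) = 0.088.
Update on result 1 ('rain-predicted'): P(H) ← 0.74·0.2720 / (0.74·0.2720 + 0.088·0.7280) = 0.20128/0.26534 = 0.7586.
Update on result 2 ('no-rain-predicted'): P(H) ← 0.26·0.7586 / (0.26·0.7586 + 0.912·0.2414) = 0.19723/0.41742 = 0.4725.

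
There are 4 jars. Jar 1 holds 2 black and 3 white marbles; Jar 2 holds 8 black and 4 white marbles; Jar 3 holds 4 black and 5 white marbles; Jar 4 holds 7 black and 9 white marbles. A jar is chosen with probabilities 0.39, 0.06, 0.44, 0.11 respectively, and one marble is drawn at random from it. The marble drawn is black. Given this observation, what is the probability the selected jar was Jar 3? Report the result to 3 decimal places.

Tabulate prior·likelihood by source: [1] prior 0.39, lik 0.4, product 0.1560; [2] prior 0.06, lik 0.6667, product 0.04000; [3] prior 0.44, lik 0.4444, product 0.1956; [4] prior 0.11, lik 0.4375, product 0.04813.
Normalizing constant = 0.43968; the posterior for Jar 3 is its product over the sum, 0.1956/0.43968 = 0.445.

Posterior probability ≈ 0.445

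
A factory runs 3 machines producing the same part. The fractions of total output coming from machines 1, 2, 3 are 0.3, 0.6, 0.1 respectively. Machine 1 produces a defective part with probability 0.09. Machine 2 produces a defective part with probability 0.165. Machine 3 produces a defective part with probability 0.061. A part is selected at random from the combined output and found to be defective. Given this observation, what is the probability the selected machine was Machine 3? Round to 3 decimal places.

Posterior probability ≈ 0.046

P(defective|M1) = 0.09; P(defective|M2) = 0.165; P(defective|M3) = 0.061.
Prior × likelihood for each source: 0.3·0.09=0.02700, 0.6·0.165=0.09900, 0.1·0.061=0.006100. Summing gives P(defective) = 0.13210.
P(Machine 3 | defective) = 0.006100 / 0.13210 = 0.046.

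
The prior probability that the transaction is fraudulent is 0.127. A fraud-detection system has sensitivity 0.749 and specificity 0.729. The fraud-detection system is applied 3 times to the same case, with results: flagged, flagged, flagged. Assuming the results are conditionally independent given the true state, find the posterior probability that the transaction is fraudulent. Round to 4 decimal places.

With H the event that the transaction is fraudulent, the joint likelihood of the observed sequence is P(data|H) = 0.749·0.749·0.749 = 0.42019 and P(data|¬H) = 0.271·0.271·0.271 = 0.019903.
Bayes: P(H|data) = 0.127·0.42019 / (0.127·0.42019 + 0.873·0.019903) = 0.053364/0.070739 = 0.7544.

Posterior P(H) ≈ 0.7544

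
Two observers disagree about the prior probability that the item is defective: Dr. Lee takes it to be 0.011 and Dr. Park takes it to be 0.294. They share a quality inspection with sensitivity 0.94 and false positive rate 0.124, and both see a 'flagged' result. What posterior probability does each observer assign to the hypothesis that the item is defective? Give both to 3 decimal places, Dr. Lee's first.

P('+'|H) = 0.94, P('+'|¬H) = 0.124.
Dr. Lee: numerator 0.94·0.011 = 0.010340; evidence = 0.010340+0.124·0.989 = 0.13298; posterior = 0.078.
Dr. Park: numerator 0.94·0.294 = 0.27636; evidence = 0.27636+0.124·0.706 = 0.36390; posterior = 0.759.

Dr. Lee: 0.078; Dr. Park: 0.759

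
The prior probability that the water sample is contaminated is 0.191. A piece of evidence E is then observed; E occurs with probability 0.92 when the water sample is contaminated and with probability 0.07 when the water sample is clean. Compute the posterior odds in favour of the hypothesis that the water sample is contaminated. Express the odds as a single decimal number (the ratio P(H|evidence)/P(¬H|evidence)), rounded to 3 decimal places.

Prior odds = 0.191/(1−0.191) = 0.23609. In log-odds, ln(0.23609) = -1.4435.
Add log likelihood ratio: ln(13.143) = 2.5759.
Posterior log-odds = 1.1324, so posterior odds = exp(1.1324) = 3.1029.

Posterior odds ≈ 3.103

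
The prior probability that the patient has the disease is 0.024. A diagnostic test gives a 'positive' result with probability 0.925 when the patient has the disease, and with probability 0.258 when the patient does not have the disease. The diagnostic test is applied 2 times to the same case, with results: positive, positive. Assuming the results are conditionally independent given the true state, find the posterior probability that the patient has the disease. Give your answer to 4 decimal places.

With H the event that the patient has the disease, the joint likelihood of the observed sequence is P(data|H) = 0.925·0.925 = 0.85563 and P(data|¬H) = 0.258·0.258 = 0.066564.
Bayes: P(H|data) = 0.024·0.85563 / (0.024·0.85563 + 0.976·0.066564) = 0.020535/0.085501 = 0.2402.

Posterior P(H) ≈ 0.2402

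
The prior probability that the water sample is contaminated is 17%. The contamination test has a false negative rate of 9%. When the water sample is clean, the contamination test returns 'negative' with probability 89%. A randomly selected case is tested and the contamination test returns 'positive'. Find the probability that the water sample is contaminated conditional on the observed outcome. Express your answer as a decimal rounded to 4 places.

Let H be the event that the water sample is contaminated. P(H) = 0.17, so P(¬H) = 0.83. With E the 'positive' result, P(E|H) = 0.91 and P(E|¬H) = 0.11.
P(E) = 0.91·0.17 + 0.11·0.83 = 0.15470 + 0.091300 = 0.24600.
By Bayes' theorem, P(H|E) = 0.15470 / 0.24600 = 0.6289.

P(H | E) ≈ 0.6289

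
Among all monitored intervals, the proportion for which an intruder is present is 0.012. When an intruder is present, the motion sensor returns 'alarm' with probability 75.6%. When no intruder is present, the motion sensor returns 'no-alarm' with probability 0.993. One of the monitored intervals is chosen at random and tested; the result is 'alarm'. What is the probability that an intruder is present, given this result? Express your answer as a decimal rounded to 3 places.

Let H be the event that an intruder is present. P(H) = 0.012, so P(¬H) = 0.988. With E the 'alarm' result, P(E|H) = 0.756 and P(E|¬H) = 0.007.
P(E) = 0.756·0.012 + 0.007·0.988 = 0.0090720 + 0.0069160 = 0.015988.
By Bayes' theorem, P(H|E) = 0.0090720 / 0.015988 = 0.567.

P(H | E) ≈ 0.567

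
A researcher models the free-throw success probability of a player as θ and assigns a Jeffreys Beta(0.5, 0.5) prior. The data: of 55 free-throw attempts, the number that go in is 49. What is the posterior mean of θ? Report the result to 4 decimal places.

Posterior mean ≈ 0.8839

The binomial likelihood is conjugate to the Beta prior: with 49 successes and 6 failures, the posterior is Beta(0.5+49, 0.5+6) = Beta(49.5, 6.5).
Posterior mean = α/(α+β) = 49.5/56 = 0.8839.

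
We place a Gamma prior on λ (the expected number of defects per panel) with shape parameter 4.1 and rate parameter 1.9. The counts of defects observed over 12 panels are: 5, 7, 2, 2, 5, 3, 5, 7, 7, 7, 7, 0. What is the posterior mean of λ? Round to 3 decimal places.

Posterior mean ≈ 4.396

Total count ∑xᵢ = 57 over n = 12 panels.
Gamma is conjugate to the Poisson likelihood: posterior is Gamma(shape = 4.1+57 = 61.1, rate = 1.9+12 = 13.9).
E[λ | data] = 61.1/13.9 = 4.396.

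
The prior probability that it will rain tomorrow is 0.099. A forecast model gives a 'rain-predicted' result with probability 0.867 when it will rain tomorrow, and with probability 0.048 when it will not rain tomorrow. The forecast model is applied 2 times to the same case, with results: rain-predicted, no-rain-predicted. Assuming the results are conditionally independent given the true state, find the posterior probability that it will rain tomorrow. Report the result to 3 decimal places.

Posterior P(H) ≈ 0.217

Let H be the event that it will rain tomorrow; start with P(H) = 0.099. P('rain-predicted'|H) = 0.867, P('rain-predicted'|¬H) = 0.048.
Update on result 1 ('rain-predicted'): P(H) ← 0.867·0.0990 / (0.867·0.0990 + 0.048·0.9010) = 0.085833/0.12908 = 0.6650.
Update on result 2 ('no-rain-predicted'): P(H) ← 0.133·0.6650 / (0.133·0.6650 + 0.952·0.3350) = 0.088439/0.40740 = 0.2171.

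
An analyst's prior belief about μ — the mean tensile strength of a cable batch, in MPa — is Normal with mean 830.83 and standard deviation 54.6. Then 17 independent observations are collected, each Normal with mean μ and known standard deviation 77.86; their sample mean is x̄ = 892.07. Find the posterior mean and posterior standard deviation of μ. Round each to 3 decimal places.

With known σ, the Normal prior is conjugate. Weight on the data is w = (n/σ²)/(n/σ² + 1/τ₀²) = 0.00280427/(0.00280427+0.00033544) = 0.89316.
Posterior mean = w·x̄ + (1−w)·μ₀ = 0.89316·892.07 + 0.10684·830.83 = 885.527. Posterior variance = 1/(0.00280427+0.00033544) = 318.501, so SD = 17.847.

Posterior mean ≈ 885.527; posterior SD ≈ 17.847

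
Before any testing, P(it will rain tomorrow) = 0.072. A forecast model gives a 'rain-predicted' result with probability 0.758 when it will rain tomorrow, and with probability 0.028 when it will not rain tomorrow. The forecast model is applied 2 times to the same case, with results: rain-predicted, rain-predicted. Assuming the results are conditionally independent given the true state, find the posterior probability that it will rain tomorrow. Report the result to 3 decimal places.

With H the event that it will rain tomorrow, the joint likelihood of the observed sequence is P(data|H) = 0.758·0.758 = 0.57456 and P(data|¬H) = 0.028·0.028 = 0.00078400.
Bayes: P(H|data) = 0.072·0.57456 / (0.072·0.57456 + 0.928·0.00078400) = 0.041369/0.042096 = 0.9827.

Posterior P(H) ≈ 0.983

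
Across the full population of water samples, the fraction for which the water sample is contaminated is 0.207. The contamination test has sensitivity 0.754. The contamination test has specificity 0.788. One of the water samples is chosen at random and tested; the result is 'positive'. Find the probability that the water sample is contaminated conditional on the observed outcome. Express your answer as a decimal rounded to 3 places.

Let H be the event that the water sample is contaminated. P(H) = 0.207, so P(¬H) = 0.793. With E the 'positive' result, P(E|H) = 0.754 and P(E|¬H) = 0.212.
P(E) = 0.754·0.207 + 0.212·0.793 = 0.15608 + 0.16812 = 0.32419.
By Bayes' theorem, P(H|E) = 0.15608 / 0.32419 = 0.481.

P(H | E) ≈ 0.481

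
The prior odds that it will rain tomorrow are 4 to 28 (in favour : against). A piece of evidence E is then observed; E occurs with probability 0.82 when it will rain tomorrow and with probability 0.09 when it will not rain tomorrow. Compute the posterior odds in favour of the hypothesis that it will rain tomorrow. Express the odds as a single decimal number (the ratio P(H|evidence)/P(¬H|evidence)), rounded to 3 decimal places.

Posterior odds ≈ 1.302

Prior odds = 4/28 = 0.14286. In log-odds, ln(0.14286) = -1.9459.
Add log likelihood ratio: ln(9.1111) = 2.2095.
Posterior log-odds = 0.26358, so posterior odds = exp(0.26358) = 1.3016.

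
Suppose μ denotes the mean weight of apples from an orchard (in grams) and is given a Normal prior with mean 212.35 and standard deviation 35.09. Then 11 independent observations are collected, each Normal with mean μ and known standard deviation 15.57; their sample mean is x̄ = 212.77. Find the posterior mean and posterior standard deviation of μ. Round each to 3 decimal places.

Posterior mean ≈ 212.763; posterior SD ≈ 4.653

With known σ, the Normal prior is conjugate. Weight on the data is w = (n/σ²)/(n/σ² + 1/τ₀²) = 0.0453749/(0.0453749+0.00081214) = 0.98242.
Posterior mean = w·x̄ + (1−w)·μ₀ = 0.98242·212.77 + 0.017584·212.35 = 212.763. Posterior variance = 1/(0.0453749+0.00081214) = 21.6511, so SD = 4.653.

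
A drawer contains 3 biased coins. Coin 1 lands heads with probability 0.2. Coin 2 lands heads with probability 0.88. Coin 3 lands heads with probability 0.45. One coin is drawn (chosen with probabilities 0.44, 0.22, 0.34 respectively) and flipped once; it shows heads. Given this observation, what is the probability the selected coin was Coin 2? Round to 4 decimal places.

Tabulate prior·likelihood by source: [1] prior 0.44, lik 0.2, product 0.08800; [2] prior 0.22, lik 0.88, product 0.1936; [3] prior 0.34, lik 0.45, product 0.1530.
Normalizing constant = 0.43460; the posterior for Coin 2 is its product over the sum, 0.1936/0.43460 = 0.4455.

Posterior probability ≈ 0.4455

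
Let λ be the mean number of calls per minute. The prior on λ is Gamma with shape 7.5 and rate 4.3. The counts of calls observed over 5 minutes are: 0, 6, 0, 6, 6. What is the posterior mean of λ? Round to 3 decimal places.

The Poisson likelihood adds the total count to the shape and the number of exposure periods to the rate. Here ∑xᵢ = 18 and n = 5, so shape 7.5→25.5 and rate 4.3→9.3.
E[λ | data] = 25.5/9.3 = 2.742.

Posterior mean ≈ 2.742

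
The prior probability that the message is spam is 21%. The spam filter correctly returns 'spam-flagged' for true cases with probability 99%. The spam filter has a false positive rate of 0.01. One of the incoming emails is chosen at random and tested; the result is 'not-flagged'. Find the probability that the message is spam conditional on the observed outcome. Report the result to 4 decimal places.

Write H for 'the message is spam'. Prior odds H:¬H = 0.21/0.79 = 0.26582. For the 'not-flagged' outcome, the likelihood ratio is 0.01/0.99 = 0.010101.
Posterior odds = 0.26582 × 0.010101 = 0.0026851, so P(H|E) = 0.0026851/(1+0.0026851) = 0.0027.

P(H | E) ≈ 0.0027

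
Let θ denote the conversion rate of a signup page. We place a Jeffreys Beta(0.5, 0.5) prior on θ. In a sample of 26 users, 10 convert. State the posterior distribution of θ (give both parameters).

Posterior: Beta(10.5, 16.5)

The binomial likelihood is conjugate to the Beta prior: with 10 successes and 16 failures, the posterior is Beta(0.5+10, 0.5+16) = Beta(10.5, 16.5).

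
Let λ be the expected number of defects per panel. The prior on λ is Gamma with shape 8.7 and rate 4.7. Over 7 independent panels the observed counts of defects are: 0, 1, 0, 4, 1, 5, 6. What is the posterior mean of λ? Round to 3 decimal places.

The Poisson likelihood adds the total count to the shape and the number of exposure periods to the rate. Here ∑xᵢ = 17 and n = 7, so shape 8.7→25.7 and rate 4.7→11.7.
Posterior mean = shape/rate = 25.7/11.7 = 2.197.

Posterior mean ≈ 2.197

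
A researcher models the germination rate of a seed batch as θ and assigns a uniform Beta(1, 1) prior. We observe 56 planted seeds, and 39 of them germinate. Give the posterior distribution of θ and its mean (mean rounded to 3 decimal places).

Posterior: Beta(40, 18); mean ≈ 0.690

The binomial likelihood is conjugate to the Beta prior: with 39 successes and 17 failures, the posterior is Beta(1+39, 1+17) = Beta(40, 18).
Posterior mean = α/(α+β) = 40/58 = 0.690.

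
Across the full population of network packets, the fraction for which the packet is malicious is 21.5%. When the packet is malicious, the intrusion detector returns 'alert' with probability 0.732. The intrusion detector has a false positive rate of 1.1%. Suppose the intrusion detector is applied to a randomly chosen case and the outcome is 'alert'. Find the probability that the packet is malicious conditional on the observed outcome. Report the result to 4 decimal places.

Let H be the event that the packet is malicious. P(H) = 0.215, so P(¬H) = 0.785. With E the 'alert' result, P(E|H) = 0.732 and P(E|¬H) = 0.011.
P(E) = 0.732·0.215 + 0.011·0.785 = 0.15738 + 0.0086350 = 0.16601.
By Bayes' theorem, P(H|E) = 0.15738 / 0.16601 = 0.9480.

P(H | E) ≈ 0.9480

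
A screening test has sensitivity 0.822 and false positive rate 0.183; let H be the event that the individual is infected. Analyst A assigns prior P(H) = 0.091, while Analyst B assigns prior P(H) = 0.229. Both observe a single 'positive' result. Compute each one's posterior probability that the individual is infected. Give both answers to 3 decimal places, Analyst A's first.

P('+'|H) = 0.822, P('+'|¬H) = 0.183.
Analyst A: numerator 0.822·0.091 = 0.074802; evidence = 0.074802+0.183·0.909 = 0.24115; posterior = 0.310.
Analyst B: numerator 0.822·0.229 = 0.18824; evidence = 0.18824+0.183·0.771 = 0.32933; posterior = 0.572.

Analyst A: 0.310; Analyst B: 0.572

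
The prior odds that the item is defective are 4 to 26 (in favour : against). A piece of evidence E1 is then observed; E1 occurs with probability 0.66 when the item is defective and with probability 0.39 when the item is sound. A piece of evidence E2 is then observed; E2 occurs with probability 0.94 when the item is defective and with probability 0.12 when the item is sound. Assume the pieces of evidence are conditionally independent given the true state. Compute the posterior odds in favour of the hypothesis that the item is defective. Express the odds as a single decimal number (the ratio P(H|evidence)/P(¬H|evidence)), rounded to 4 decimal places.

Posterior odds ≈ 2.0394

Prior odds = 4/26 = 0.15385.
Likelihood ratio for E1 = 0.66/0.39 = 1.6923.
Likelihood ratio for E2 = 0.94/0.12 = 7.8333.
Posterior odds = prior odds × LR₁ × LR₂ = 2.0394.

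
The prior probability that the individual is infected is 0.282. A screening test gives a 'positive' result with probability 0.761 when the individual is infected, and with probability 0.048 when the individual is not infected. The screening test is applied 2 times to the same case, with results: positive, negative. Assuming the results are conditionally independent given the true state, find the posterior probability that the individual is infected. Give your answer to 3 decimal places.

Posterior P(H) ≈ 0.610

Let H be the event that the individual is infected; start with P(H) = 0.282. P('positive'|H) = 0.761, P('positive'|¬H) = 0.048.
Update on result 1 ('positive'): P(H) ← 0.761·0.2820 / (0.761·0.2820 + 0.048·0.7180) = 0.21460/0.24907 = 0.8616.
Update on result 2 ('negative'): P(H) ← 0.239·0.8616 / (0.239·0.8616 + 0.952·0.1384) = 0.20593/0.33766 = 0.6099.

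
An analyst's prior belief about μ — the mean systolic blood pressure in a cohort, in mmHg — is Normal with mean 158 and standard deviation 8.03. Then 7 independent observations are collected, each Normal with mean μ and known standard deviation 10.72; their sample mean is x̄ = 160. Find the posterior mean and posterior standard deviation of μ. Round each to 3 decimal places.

Prior precision 1/τ₀² = 1/8.03² = 0.0155085; data precision n/σ² = 7/10.72² = 0.0609128.
Posterior precision = 0.0155085 + 0.0609128 = 0.0764213, giving posterior SD = 1/√0.0764213 = 3.617.
Posterior mean = (0.0155085·158 + 0.0609128·160) / 0.0764213 = 159.594.

Posterior mean ≈ 159.594; posterior SD ≈ 3.617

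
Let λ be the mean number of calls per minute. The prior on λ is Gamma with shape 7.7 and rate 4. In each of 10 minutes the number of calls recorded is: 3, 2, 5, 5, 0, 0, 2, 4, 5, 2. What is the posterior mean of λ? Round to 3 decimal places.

Total count ∑xᵢ = 28 over n = 10 minutes.
Gamma is conjugate to the Poisson likelihood: posterior is Gamma(shape = 7.7+28 = 35.7, rate = 4+10 = 14).
Posterior mean = shape/rate = 35.7/14 = 2.550.

Posterior mean ≈ 2.550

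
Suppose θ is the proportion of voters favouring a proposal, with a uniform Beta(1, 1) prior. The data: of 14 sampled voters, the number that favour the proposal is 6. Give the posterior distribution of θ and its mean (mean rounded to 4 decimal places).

The binomial likelihood is conjugate to the Beta prior: with 6 successes and 8 failures, the posterior is Beta(1+6, 1+8) = Beta(7, 9).
E[θ | data] = 7/(7+9) = 0.4375.

Posterior: Beta(7, 9); mean ≈ 0.4375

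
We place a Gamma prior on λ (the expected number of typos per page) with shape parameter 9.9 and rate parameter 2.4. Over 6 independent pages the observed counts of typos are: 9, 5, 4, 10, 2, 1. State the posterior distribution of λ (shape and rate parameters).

Posterior: Gamma(shape=40.9, rate=8.4)

Total count ∑xᵢ = 31 over n = 6 pages.
Gamma is conjugate to the Poisson likelihood: posterior is Gamma(shape = 9.9+31 = 40.9, rate = 2.4+6 = 8.4).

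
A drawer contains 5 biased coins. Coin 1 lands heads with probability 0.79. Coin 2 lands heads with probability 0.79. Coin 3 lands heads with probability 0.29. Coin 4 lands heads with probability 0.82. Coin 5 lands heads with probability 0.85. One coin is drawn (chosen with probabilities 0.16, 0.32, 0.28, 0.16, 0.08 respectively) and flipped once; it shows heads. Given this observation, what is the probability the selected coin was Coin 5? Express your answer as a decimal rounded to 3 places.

Posterior probability ≈ 0.103

Tabulate prior·likelihood by source: [1] prior 0.16, lik 0.79, product 0.1264; [2] prior 0.32, lik 0.79, product 0.2528; [3] prior 0.28, lik 0.29, product 0.08120; [4] prior 0.16, lik 0.82, product 0.1312; [5] prior 0.08, lik 0.85, product 0.06800.
Normalizing constant = 0.65960; the posterior for Coin 5 is its product over the sum, 0.06800/0.65960 = 0.103.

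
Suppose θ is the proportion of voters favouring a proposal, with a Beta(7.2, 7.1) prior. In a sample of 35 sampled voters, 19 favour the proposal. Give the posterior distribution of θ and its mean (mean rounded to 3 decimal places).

The binomial likelihood is conjugate to the Beta prior: with 19 successes and 16 failures, the posterior is Beta(7.2+19, 7.1+16) = Beta(26.2, 23.1).
Posterior mean = α/(α+β) = 26.2/49.3 = 0.531.

Posterior: Beta(26.2, 23.1); mean ≈ 0.531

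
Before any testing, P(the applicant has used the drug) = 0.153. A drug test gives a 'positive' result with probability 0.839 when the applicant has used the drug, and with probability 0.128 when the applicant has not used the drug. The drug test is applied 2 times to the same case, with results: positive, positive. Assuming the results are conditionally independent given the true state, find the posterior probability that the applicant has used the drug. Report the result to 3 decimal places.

With H the event that the applicant has used the drug, the joint likelihood of the observed sequence is P(data|H) = 0.839·0.839 = 0.70392 and P(data|¬H) = 0.128·0.128 = 0.016384.
Bayes: P(H|data) = 0.153·0.70392 / (0.153·0.70392 + 0.847·0.016384) = 0.10770/0.12158 = 0.8859.

Posterior P(H) ≈ 0.886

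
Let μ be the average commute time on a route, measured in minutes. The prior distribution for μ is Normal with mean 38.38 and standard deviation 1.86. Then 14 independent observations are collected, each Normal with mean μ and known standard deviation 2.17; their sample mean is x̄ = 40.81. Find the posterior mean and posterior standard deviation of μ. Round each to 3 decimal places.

Posterior mean ≈ 40.595; posterior SD ≈ 0.554

With known σ, the Normal prior is conjugate. Weight on the data is w = (n/σ²)/(n/σ² + 1/τ₀²) = 2.97309/(2.97309+0.289051) = 0.91139.
Posterior mean = w·x̄ + (1−w)·μ₀ = 0.91139·40.81 + 0.088608·38.38 = 40.595. Posterior variance = 1/(2.97309+0.289051) = 0.306547, so SD = 0.554.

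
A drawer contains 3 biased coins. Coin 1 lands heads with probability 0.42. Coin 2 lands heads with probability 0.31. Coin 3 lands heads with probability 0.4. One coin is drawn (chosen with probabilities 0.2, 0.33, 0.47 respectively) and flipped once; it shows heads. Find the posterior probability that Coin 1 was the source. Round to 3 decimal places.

Posterior probability ≈ 0.224

Tabulate prior·likelihood by source: [1] prior 0.2, lik 0.42, product 0.08400; [2] prior 0.33, lik 0.31, product 0.1023; [3] prior 0.47, lik 0.4, product 0.1880.
Normalizing constant = 0.37430; the posterior for Coin 1 is its product over the sum, 0.08400/0.37430 = 0.224.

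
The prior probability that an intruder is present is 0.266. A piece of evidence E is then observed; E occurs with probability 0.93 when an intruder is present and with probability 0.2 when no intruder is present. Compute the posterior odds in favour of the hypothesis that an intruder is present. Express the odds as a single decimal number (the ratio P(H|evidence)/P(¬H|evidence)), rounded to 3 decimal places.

Prior odds = 0.266/(1−0.266) = 0.36240.
Likelihood ratio for E = 0.93/0.2 = 4.6500.
Posterior odds = prior odds × LR = 1.6851.

Posterior odds ≈ 1.685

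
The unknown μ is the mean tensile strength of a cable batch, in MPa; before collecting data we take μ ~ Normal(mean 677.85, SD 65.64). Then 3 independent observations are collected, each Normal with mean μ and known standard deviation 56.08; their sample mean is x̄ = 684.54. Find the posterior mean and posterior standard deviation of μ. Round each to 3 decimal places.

Posterior mean ≈ 683.231; posterior SD ≈ 29.037

Prior precision 1/τ₀² = 1/65.64² = 0.00023209; data precision n/σ² = 3/56.08² = 0.00095391.
Posterior precision = 0.00023209 + 0.00095391 = 0.00118600, giving posterior SD = 1/√0.00118600 = 29.037.
Posterior mean = (0.00023209·677.85 + 0.00095391·684.54) / 0.00118600 = 683.231.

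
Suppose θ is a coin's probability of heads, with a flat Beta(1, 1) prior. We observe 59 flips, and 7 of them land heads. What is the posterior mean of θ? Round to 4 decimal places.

Posterior mean ≈ 0.1311

Observing 7 successes and 52 failures updates Beta(1, 1) by adding the success and failure counts to the two shape parameters: α = 1+7 = 8, β = 1+52 = 53.
Posterior mean = α/(α+β) = 8/61 = 0.1311.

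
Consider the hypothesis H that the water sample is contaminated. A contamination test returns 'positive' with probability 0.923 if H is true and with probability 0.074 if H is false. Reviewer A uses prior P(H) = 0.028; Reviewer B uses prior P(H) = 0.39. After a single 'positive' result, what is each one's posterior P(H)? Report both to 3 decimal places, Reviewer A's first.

The likelihood ratio for a 'positive' result is 0.923/0.074 = 12.473.
Reviewer A: prior odds 0.028/0.972 = 0.028807; posterior odds 0.35930; posterior probability 0.264.
Reviewer B: prior odds 0.39/0.61 = 0.63934; posterior odds 7.9745; posterior probability 0.889.

Reviewer A: 0.264; Reviewer B: 0.889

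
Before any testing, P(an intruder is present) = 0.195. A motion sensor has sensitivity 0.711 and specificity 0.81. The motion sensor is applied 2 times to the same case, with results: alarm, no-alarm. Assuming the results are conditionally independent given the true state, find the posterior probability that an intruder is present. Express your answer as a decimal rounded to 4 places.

Let H be the event that an intruder is present; start with P(H) = 0.195. P('alarm'|H) = 0.711, P('alarm'|¬H) = 0.19.
Update on result 1 ('alarm'): P(H) ← 0.711·0.1950 / (0.711·0.1950 + 0.19·0.8050) = 0.13864/0.29159 = 0.4755.
Update on result 2 ('no-alarm'): P(H) ← 0.289·0.4755 / (0.289·0.4755 + 0.81·0.5245) = 0.13741/0.56228 = 0.2444.

Posterior P(H) ≈ 0.2444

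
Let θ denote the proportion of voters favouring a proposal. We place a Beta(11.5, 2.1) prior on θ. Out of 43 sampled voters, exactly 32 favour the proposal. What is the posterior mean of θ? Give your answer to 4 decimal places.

Posterior mean ≈ 0.7686

Observing 32 successes and 11 failures updates Beta(11.5, 2.1) by adding the success and failure counts to the two shape parameters: α = 11.5+32 = 43.5, β = 2.1+11 = 13.1.
E[θ | data] = 43.5/(43.5+13.1) = 0.7686.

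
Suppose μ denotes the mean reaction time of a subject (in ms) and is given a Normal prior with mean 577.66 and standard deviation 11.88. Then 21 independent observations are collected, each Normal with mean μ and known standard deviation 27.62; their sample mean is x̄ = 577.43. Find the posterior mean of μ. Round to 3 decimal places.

With known σ, the Normal prior is conjugate. Weight on the data is w = (n/σ²)/(n/σ² + 1/τ₀²) = 0.0275278/(0.0275278+0.00708544) = 0.79530.
Posterior mean = w·x̄ + (1−w)·μ₀ = 0.79530·577.43 + 0.20470·577.66 = 577.477.

Posterior mean ≈ 577.477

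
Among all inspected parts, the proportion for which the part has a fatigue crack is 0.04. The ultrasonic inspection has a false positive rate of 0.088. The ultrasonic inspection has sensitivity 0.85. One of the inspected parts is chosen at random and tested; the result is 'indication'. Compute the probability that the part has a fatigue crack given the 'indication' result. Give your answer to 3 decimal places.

P(H | E) ≈ 0.287

Let H be the event that the part has a fatigue crack. P(H) = 0.04, so P(¬H) = 0.96. With E the 'indication' result, P(E|H) = 0.85 and P(E|¬H) = 0.088.
P(E) = 0.85·0.04 + 0.088·0.96 = 0.034000 + 0.084480 = 0.11848.
By Bayes' theorem, P(H|E) = 0.034000 / 0.11848 = 0.287.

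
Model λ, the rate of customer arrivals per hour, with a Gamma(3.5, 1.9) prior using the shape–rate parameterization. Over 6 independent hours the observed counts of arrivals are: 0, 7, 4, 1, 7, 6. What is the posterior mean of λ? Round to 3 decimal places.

Posterior mean ≈ 3.608

The Poisson likelihood adds the total count to the shape and the number of exposure periods to the rate. Here ∑xᵢ = 25 and n = 6, so shape 3.5→28.5 and rate 1.9→7.9.
Posterior mean = shape/rate = 28.5/7.9 = 3.608.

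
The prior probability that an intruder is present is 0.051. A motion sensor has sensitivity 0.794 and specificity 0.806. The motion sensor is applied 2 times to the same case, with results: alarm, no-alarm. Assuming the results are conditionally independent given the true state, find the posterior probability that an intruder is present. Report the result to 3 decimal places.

Posterior P(H) ≈ 0.053

With H the event that an intruder is present, the joint likelihood of the observed sequence is P(data|H) = 0.794·0.206 = 0.16356 and P(data|¬H) = 0.194·0.806 = 0.15636.
Bayes: P(H|data) = 0.051·0.16356 / (0.051·0.16356 + 0.949·0.15636) = 0.0083418/0.15673 = 0.0532.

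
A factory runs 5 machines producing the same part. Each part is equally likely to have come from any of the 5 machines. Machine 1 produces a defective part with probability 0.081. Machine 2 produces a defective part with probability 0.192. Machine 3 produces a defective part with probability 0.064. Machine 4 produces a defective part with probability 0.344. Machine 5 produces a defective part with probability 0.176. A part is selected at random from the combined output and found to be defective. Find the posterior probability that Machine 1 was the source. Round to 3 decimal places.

Posterior probability ≈ 0.095

P(defective|M1) = 0.081; P(defective|M2) = 0.192; P(defective|M3) = 0.064; P(defective|M4) = 0.344; P(defective|M5) = 0.176.
Prior × likelihood for each source: 0.2·0.081=0.01620, 0.2·0.192=0.03840, 0.2·0.064=0.01280, 0.2·0.344=0.06880, 0.2·0.176=0.03520. Summing gives P(defective) = 0.17140.
P(Machine 1 | defective) = 0.01620 / 0.17140 = 0.095.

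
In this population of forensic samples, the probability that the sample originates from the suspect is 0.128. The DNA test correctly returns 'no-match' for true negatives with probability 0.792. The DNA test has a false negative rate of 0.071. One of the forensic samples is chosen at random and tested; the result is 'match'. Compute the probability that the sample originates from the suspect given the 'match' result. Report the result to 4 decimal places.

Write H for 'the sample originates from the suspect'. Prior odds H:¬H = 0.128/0.872 = 0.14679. For the 'match' outcome, the likelihood ratio is 0.929/0.208 = 4.4663.
Posterior odds = 0.14679 × 4.4663 = 0.65561, so P(H|E) = 0.65561/(1+0.65561) = 0.3960.

P(H | E) ≈ 0.3960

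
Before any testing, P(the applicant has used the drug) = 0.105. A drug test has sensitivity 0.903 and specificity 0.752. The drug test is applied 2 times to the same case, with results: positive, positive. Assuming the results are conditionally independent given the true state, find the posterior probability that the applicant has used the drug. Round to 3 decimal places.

Posterior P(H) ≈ 0.609

Let H be the event that the applicant has used the drug; start with P(H) = 0.105. P('positive'|H) = 0.903, P('positive'|¬H) = 0.248.
Update on result 1 ('positive'): P(H) ← 0.903·0.1050 / (0.903·0.1050 + 0.248·0.8950) = 0.094815/0.31677 = 0.2993.
Update on result 2 ('positive'): P(H) ← 0.903·0.2993 / (0.903·0.2993 + 0.248·0.7007) = 0.27028/0.44405 = 0.6087.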